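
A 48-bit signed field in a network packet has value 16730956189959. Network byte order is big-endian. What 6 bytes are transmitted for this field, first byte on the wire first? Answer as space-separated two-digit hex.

16730956189959 in hexadecimal, padded to 48 bits, is 0x0F377AB35107.
Split into bytes (most-significant first): 0F 37 7A B3 51 07.
In big-endian order the high byte comes first in memory.
So the memory order matches the most-significant-first order: 0F 37 7A B3 51 07.

0F 37 7A B3 51 07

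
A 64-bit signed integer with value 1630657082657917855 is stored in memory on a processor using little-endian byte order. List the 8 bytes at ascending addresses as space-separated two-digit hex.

9F CB 4C 22 FA 41 A1 16

1630657082657917855 in hexadecimal, padded to 64 bits, is 0x16A141FA224CCB9F.
Split into bytes (most-significant first): 16 A1 41 FA 22 4C CB 9F.
In little-endian order the low byte comes first in memory.
So at ascending addresses the bytes are 9F CB 4C 22 FA 41 A1 16.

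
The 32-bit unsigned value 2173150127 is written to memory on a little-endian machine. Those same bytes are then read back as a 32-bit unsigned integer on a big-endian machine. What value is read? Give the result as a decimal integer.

2173150127 in 32-bit hexadecimal is 0x8187A3AF.
Stored little-endian, the bytes at ascending addresses are AF A3 87 81.
Read back as big-endian, the last byte is least significant, giving 0xAFA38781.
0xAFA38781 = 2946729857.

2946729857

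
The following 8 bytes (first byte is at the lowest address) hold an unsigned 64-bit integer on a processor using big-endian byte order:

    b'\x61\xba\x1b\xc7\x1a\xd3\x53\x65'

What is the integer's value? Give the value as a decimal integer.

Big-endian stores the most-significant byte at the lowest address.
The bytes are already most-significant first: 0x61BA1BC71AD35365.
0x61BA1BC71AD35365 = 7041971509309690725.

7041971509309690725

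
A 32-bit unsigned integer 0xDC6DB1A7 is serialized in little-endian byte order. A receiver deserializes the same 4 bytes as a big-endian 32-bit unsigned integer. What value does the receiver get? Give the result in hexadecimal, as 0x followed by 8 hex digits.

Stored little-endian, the bytes at ascending addresses are A7 B1 6D DC.
Read back as big-endian, the last byte is least significant, giving 0xA7B16DDC.

0xA7B16DDC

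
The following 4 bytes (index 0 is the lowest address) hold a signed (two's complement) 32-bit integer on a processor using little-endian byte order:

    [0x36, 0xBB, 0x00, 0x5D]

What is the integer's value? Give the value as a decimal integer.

1560329014

In little-endian order the low byte comes first in memory.
Reassemble most-significant byte first: 5D 00 BB 36 → 0x5D00BB36.
0x5D00BB36 = 1560329014.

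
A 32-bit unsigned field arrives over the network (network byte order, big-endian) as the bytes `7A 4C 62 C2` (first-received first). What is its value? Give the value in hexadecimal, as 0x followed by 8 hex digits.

Big-endian: lowest address holds the most-significant byte.
The bytes are already most-significant first: 0x7A4C62C2.

0x7A4C62C2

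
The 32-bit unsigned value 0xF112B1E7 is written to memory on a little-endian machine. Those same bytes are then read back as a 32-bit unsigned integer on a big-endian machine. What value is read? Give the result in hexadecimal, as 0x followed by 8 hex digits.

0xE7B112F1

Stored little-endian, the bytes at ascending addresses are E7 B1 12 F1.
Read back as big-endian, the last byte is least significant, giving 0xE7B112F1.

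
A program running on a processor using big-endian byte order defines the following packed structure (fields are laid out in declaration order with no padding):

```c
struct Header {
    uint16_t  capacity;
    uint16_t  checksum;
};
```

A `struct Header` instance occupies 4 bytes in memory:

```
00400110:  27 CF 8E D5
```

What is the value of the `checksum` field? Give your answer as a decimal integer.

36565

`checksum` follows `capacity` (2 bytes), so it starts at byte offset 2 and occupies 2 bytes.
Bytes at offsets 2..3: 8E D5.
Big-endian: lowest address holds the most-significant byte.
The bytes are already most-significant first: 0x8ED5.
0x8ED5 = 36565.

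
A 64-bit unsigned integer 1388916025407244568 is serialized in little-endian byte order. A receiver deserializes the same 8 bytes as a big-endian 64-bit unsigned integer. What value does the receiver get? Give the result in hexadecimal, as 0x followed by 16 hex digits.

1388916025407244568 in 64-bit hexadecimal is 0x13466BC42D3F0918.
Stored little-endian, the bytes at ascending addresses are 18 09 3F 2D C4 6B 46 13.
Read back as big-endian, the last byte is least significant, giving 0x18093F2DC46B4613.

0x18093F2DC46B4613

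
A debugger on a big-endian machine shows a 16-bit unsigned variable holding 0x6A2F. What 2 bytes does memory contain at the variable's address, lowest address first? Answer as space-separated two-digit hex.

Split into bytes (most-significant first): 6A 2F.
In big-endian order the high byte comes first in memory.
So the memory order matches the most-significant-first order: 6A 2F.

6A 2F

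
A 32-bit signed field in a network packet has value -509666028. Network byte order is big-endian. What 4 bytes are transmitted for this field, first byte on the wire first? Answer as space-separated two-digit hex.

E1 9F 1D 14

Two's complement of -509666028 in 32 bits: 509666028 = 0x1E60E2EC; invert → 0xE19F1D13; add 1 → 0xE19F1D14.
Split into bytes (most-significant first): E1 9F 1D 14.
Big-endian: lowest address holds the most-significant byte.
So the memory order matches the most-significant-first order: E1 9F 1D 14.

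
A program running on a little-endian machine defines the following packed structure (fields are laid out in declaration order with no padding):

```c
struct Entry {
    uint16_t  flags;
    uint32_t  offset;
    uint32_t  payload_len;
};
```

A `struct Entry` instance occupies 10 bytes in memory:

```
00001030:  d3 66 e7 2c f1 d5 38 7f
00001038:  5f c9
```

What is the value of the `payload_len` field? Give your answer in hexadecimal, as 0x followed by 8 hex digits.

`payload_len` follows `flags` (2 B), `offset` (4 B), so it starts at offset 2 + 4 = 6 and occupies 4 bytes.
Bytes at offsets 6..9: 38 7F 5F C9.
Little-endian: lowest address holds the least-significant byte.
Reassemble most-significant byte first: C9 5F 7F 38 → 0xC95F7F38.

0xC95F7F38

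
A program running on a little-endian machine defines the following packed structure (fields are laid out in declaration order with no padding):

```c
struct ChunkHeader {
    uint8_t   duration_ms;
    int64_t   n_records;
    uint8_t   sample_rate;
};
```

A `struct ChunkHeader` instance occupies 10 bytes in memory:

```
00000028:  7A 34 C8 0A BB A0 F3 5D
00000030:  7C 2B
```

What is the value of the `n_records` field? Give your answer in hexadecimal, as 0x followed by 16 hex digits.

0x7C5DF3A0BB0AC834

`n_records` follows `duration_ms` (1 byte), so it starts at byte offset 1 and occupies 8 bytes.
Bytes at offsets 1..8: 34 C8 0A BB A0 F3 5D 7C.
In little-endian order the low byte comes first in memory.
Reassemble most-significant byte first: 7C 5D F3 A0 BB 0A C8 34 → 0x7C5DF3A0BB0AC834.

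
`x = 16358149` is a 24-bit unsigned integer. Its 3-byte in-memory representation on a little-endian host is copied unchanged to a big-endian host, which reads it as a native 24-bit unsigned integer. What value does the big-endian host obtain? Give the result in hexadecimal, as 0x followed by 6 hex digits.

16358149 in 24-bit hexadecimal is 0xF99B05.
Stored little-endian, the bytes at ascending addresses are 05 9B F9.
Read back as big-endian, the last byte is least significant, giving 0x059BF9.

0x059BF9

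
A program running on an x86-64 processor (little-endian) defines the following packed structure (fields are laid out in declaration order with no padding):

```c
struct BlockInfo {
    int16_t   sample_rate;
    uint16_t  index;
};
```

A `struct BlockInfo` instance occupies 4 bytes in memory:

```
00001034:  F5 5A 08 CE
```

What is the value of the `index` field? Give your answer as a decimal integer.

52744

`index` follows `sample_rate` (2 bytes), so it starts at byte offset 2 and occupies 2 bytes.
Bytes at offsets 2..3: 08 CE.
In little-endian order the low byte comes first in memory.
Reassemble most-significant byte first: CE 08 → 0xCE08.
0xCE08 = 52744.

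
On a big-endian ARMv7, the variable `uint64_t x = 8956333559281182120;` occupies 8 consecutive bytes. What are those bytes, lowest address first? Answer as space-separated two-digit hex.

7C 4B 49 EB 62 DD 65 A8

8956333559281182120 in hexadecimal, padded to 64 bits, is 0x7C4B49EB62DD65A8.
Split into bytes (most-significant first): 7C 4B 49 EB 62 DD 65 A8.
Big-endian: lowest address holds the most-significant byte.
So the memory order matches the most-significant-first order: 7C 4B 49 EB 62 DD 65 A8.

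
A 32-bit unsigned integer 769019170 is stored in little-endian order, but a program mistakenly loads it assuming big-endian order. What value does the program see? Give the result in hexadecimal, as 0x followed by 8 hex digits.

0x224DD62D

769019170 in 32-bit hexadecimal is 0x2DD64D22.
Stored little-endian, the bytes at ascending addresses are 22 4D D6 2D.
Read back as big-endian, the last byte is least significant, giving 0x224DD62D.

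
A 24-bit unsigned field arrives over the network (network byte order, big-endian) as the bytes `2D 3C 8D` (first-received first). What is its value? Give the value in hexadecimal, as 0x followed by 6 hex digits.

0x2D3C8D

Big-endian stores the most-significant byte at the lowest address.
The bytes are already most-significant first: 0x2D3C8D.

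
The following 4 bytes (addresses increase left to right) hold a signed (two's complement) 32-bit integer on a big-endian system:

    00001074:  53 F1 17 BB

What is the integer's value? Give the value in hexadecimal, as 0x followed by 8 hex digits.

0x53F117BB

Big-endian: lowest address holds the most-significant byte.
The bytes are already most-significant first: 0x53F117BB.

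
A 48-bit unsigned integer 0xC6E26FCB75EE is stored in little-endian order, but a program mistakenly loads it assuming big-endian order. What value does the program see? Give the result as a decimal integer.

Stored little-endian, the bytes at ascending addresses are EE 75 CB 6F E2 C6.
Read back as big-endian, the last byte is least significant, giving 0xEE75CB6FE2C6.
0xEE75CB6FE2C6 = 262189691691718.

262189691691718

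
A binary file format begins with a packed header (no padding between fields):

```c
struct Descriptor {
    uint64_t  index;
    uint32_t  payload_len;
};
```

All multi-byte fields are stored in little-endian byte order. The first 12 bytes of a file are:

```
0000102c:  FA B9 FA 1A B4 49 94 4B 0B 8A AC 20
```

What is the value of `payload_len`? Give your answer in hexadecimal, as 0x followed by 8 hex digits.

0x20AC8A0B

`payload_len` follows `index` (8 bytes), so it starts at byte offset 8 and occupies 4 bytes.
Bytes at offsets 8..11: 0B 8A AC 20.
Little-endian stores the least-significant byte at the lowest address.
Reassemble most-significant byte first: 20 AC 8A 0B → 0x20AC8A0B.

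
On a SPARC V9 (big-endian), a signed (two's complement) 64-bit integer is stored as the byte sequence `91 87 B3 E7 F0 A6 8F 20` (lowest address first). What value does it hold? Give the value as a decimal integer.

-7960196007597797600

In big-endian order the high byte comes first in memory.
The bytes are already most-significant first: 0x9187B3E7F0A68F20.
Top bit is set, so as a signed 64-bit value this is 0x9187B3E7F0A68F20 − 2^64 = -7960196007597797600.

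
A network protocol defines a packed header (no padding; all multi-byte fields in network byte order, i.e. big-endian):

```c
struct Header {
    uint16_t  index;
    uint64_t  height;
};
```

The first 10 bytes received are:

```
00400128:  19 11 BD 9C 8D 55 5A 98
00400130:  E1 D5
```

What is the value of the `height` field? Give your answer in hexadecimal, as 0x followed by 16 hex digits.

0xBD9C8D555A98E1D5

`height` follows `index` (2 bytes), so it starts at byte offset 2 and occupies 8 bytes.
Bytes at offsets 2..9: BD 9C 8D 55 5A 98 E1 D5.
In big-endian order the high byte comes first in memory.
The bytes are already most-significant first: 0xBD9C8D555A98E1D5.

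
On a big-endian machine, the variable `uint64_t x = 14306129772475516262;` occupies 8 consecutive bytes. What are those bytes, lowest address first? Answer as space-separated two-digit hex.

14306129772475516262 in hexadecimal, padded to 64 bits, is 0xC689953B1F0B0566.
Split into bytes (most-significant first): C6 89 95 3B 1F 0B 05 66.
Big-endian stores the most-significant byte at the lowest address.
So the memory order matches the most-significant-first order: C6 89 95 3B 1F 0B 05 66.

C6 89 95 3B 1F 0B 05 66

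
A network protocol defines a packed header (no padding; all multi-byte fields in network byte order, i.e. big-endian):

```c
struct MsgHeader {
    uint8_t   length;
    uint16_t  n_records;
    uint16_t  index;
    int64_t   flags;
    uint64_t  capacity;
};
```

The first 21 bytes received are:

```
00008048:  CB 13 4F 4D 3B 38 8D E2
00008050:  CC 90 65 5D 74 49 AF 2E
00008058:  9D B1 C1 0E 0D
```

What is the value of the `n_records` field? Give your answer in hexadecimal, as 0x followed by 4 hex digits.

0x134F

`n_records` follows `length` (1 byte), so it starts at byte offset 1 and occupies 2 bytes.
Bytes at offsets 1..2: 13 4F.
In big-endian order the high byte comes first in memory.
The bytes are already most-significant first: 0x134F.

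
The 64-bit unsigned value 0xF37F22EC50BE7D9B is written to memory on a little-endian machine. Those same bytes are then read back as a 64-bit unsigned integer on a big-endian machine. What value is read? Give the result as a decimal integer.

11204320702736007155

Stored little-endian, the bytes at ascending addresses are 9B 7D BE 50 EC 22 7F F3.
Read back as big-endian, the last byte is least significant, giving 0x9B7DBE50EC227FF3.
0x9B7DBE50EC227FF3 = 11204320702736007155.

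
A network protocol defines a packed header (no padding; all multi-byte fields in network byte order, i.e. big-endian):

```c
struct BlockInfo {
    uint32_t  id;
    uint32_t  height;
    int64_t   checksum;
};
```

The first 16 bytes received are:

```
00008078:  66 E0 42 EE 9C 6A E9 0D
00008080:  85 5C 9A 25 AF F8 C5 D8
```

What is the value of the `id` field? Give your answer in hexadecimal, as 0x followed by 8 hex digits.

0x66E042EE

`id` is the first field, at byte offset 0, occupying 4 bytes.
Bytes at offsets 0..3: 66 E0 42 EE.
Big-endian: lowest address holds the most-significant byte.
The bytes are already most-significant first: 0x66E042EE.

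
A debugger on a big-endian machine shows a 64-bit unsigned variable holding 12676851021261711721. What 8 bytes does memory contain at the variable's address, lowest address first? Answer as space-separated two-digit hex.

12676851021261711721 in hexadecimal, padded to 64 bits, is 0xAFED38D6C8DA2969.
Split into bytes (most-significant first): AF ED 38 D6 C8 DA 29 69.
In big-endian order the high byte comes first in memory.
So the memory order matches the most-significant-first order: AF ED 38 D6 C8 DA 29 69.

AF ED 38 D6 C8 DA 29 69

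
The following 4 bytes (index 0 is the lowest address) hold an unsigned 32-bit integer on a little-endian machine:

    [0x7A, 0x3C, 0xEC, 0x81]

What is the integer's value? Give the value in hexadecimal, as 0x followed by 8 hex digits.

0x81EC3C7A

In little-endian order the low byte comes first in memory.
Reassemble most-significant byte first: 81 EC 3C 7A → 0x81EC3C7A.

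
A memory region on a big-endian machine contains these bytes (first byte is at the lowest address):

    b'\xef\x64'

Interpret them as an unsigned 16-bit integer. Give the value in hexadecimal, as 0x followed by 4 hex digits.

Big-endian: lowest address holds the most-significant byte.
The bytes are already most-significant first: 0xEF64.

0xEF64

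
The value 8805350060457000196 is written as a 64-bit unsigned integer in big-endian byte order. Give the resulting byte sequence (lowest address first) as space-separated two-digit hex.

7A 32 E3 3A 2C 80 FD 04

8805350060457000196 in hexadecimal, padded to 64 bits, is 0x7A32E33A2C80FD04.
Split into bytes (most-significant first): 7A 32 E3 3A 2C 80 FD 04.
Big-endian: lowest address holds the most-significant byte.
So the memory order matches the most-significant-first order: 7A 32 E3 3A 2C 80 FD 04.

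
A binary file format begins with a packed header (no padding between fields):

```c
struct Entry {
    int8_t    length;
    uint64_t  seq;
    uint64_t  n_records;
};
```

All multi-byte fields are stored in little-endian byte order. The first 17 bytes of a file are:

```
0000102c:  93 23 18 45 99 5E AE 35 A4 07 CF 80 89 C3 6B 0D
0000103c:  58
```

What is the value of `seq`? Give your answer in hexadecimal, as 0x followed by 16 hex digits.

`seq` follows `length` (1 byte), so it starts at byte offset 1 and occupies 8 bytes.
Bytes at offsets 1..8: 23 18 45 99 5E AE 35 A4.
In little-endian order the low byte comes first in memory.
Reassemble most-significant byte first: A4 35 AE 5E 99 45 18 23 → 0xA435AE5E99451823.

0xA435AE5E99451823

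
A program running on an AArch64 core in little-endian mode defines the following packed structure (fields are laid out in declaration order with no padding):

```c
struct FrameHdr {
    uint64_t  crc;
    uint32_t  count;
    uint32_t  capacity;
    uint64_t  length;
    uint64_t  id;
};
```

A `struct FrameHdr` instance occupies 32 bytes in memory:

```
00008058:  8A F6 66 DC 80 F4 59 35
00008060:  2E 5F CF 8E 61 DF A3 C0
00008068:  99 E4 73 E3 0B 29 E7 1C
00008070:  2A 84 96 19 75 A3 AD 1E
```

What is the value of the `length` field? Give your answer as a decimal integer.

`length` follows `crc` (8 B), `count` (4 B), `capacity` (4 B), so it starts at offset 8 + 4 + 4 = 16 and occupies 8 bytes.
Bytes at offsets 16..23: 99 E4 73 E3 0B 29 E7 1C.
In little-endian order the low byte comes first in memory.
Reassemble most-significant byte first: 1C E7 29 0B E3 73 E4 99 → 0x1CE7290BE373E499.
0x1CE7290BE373E499 = 2082678483719546009.

2082678483719546009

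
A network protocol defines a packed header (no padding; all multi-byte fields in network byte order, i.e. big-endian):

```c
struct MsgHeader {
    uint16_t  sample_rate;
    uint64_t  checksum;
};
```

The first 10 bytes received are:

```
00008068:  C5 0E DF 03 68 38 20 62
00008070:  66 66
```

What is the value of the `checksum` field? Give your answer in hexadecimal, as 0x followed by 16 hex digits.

0xDF03683820626666

`checksum` follows `sample_rate` (2 bytes), so it starts at byte offset 2 and occupies 8 bytes.
Bytes at offsets 2..9: DF 03 68 38 20 62 66 66.
Big-endian: lowest address holds the most-significant byte.
The bytes are already most-significant first: 0xDF03683820626666.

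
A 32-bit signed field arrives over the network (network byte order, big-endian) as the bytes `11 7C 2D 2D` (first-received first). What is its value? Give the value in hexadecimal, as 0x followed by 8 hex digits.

0x117C2D2D

In big-endian order the high byte comes first in memory.
The bytes are already most-significant first: 0x117C2D2D.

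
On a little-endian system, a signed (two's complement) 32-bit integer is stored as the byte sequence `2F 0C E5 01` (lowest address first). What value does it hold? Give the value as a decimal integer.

In little-endian order the low byte comes first in memory.
Reassemble most-significant byte first: 01 E5 0C 2F → 0x01E50C2F.
0x01E50C2F = 31788079.

31788079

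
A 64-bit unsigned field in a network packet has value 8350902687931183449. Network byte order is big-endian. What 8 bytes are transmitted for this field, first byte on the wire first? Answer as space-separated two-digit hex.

8350902687931183449 in hexadecimal, padded to 64 bits, is 0x73E45DBFEBFE3159.
Split into bytes (most-significant first): 73 E4 5D BF EB FE 31 59.
Big-endian: lowest address holds the most-significant byte.
So the memory order matches the most-significant-first order: 73 E4 5D BF EB FE 31 59.

73 E4 5D BF EB FE 31 59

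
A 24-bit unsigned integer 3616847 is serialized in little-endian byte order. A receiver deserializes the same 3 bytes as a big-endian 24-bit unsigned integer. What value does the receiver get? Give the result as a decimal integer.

5189687

3616847 in 24-bit hexadecimal is 0x37304F.
Stored little-endian, the bytes at ascending addresses are 4F 30 37.
Read back as big-endian, the last byte is least significant, giving 0x4F3037.
0x4F3037 = 5189687.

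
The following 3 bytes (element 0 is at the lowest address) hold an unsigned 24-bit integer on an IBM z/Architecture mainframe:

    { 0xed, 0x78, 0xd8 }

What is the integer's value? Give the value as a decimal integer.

Big-endian stores the most-significant byte at the lowest address.
The bytes are already most-significant first: 0xED78D8.
0xED78D8 = 15562968.

15562968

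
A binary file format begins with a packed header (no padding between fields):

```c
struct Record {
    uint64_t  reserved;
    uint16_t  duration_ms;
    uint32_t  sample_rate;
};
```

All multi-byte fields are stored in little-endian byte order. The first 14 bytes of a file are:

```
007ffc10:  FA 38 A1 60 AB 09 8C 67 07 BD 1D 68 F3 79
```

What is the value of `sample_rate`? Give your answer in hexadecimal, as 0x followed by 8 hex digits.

0x79F3681D

`sample_rate` follows `reserved` (8 B), `duration_ms` (2 B), so it starts at offset 8 + 2 = 10 and occupies 4 bytes.
Bytes at offsets 10..13: 1D 68 F3 79.
Little-endian stores the least-significant byte at the lowest address.
Reassemble most-significant byte first: 79 F3 68 1D → 0x79F3681D.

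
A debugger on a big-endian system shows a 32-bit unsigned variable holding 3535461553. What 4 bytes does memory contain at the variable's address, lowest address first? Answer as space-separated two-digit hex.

D2 BA DC B1

3535461553 in hexadecimal, padded to 32 bits, is 0xD2BADCB1.
Split into bytes (most-significant first): D2 BA DC B1.
Big-endian: lowest address holds the most-significant byte.
So the memory order matches the most-significant-first order: D2 BA DC B1.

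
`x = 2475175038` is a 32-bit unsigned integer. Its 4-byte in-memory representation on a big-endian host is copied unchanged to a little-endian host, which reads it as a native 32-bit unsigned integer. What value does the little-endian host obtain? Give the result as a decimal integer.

2116847763

2475175038 in 32-bit hexadecimal is 0x93882C7E.
Stored big-endian, the bytes at ascending addresses are 93 88 2C 7E.
Read back as little-endian, the first byte is least significant, giving 0x7E2C8893.
0x7E2C8893 = 2116847763.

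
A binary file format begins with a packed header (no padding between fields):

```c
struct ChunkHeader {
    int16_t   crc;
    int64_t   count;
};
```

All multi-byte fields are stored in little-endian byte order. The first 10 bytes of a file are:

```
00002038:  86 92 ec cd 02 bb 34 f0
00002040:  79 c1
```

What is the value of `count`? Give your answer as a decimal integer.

-4505305842940981780

`count` follows `crc` (2 bytes), so it starts at byte offset 2 and occupies 8 bytes.
Bytes at offsets 2..9: EC CD 02 BB 34 F0 79 C1.
In little-endian order the low byte comes first in memory.
Reassemble most-significant byte first: C1 79 F0 34 BB 02 CD EC → 0xC179F034BB02CDEC.
Top bit is set, so as a signed 64-bit value this is 0xC179F034BB02CDEC − 2^64 = -4505305842940981780.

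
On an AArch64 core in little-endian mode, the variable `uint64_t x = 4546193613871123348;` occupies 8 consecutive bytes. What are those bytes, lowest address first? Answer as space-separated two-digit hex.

4546193613871123348 in hexadecimal, padded to 64 bits, is 0x3F1753014AF00B94.
Split into bytes (most-significant first): 3F 17 53 01 4A F0 0B 94.
In little-endian order the low byte comes first in memory.
So at ascending addresses the bytes are 94 0B F0 4A 01 53 17 3F.

94 0B F0 4A 01 53 17 3F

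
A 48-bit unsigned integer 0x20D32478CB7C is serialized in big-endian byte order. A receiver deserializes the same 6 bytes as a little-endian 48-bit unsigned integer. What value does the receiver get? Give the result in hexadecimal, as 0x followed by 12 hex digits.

0x7CCB7824D320

Stored big-endian, the bytes at ascending addresses are 20 D3 24 78 CB 7C.
Read back as little-endian, the first byte is least significant, giving 0x7CCB7824D320.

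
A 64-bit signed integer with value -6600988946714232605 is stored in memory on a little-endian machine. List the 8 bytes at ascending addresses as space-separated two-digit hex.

E3 78 D1 C8 86 93 64 A4

Two's complement of -6600988946714232605 in 64 bits: 6600988946714232605 = 0x5B9B6C79372E871D; invert → 0xA4649386C8D178E2; add 1 → 0xA4649386C8D178E3.
Split into bytes (most-significant first): A4 64 93 86 C8 D1 78 E3.
Little-endian stores the least-significant byte at the lowest address.
So at ascending addresses the bytes are E3 78 D1 C8 86 93 64 A4.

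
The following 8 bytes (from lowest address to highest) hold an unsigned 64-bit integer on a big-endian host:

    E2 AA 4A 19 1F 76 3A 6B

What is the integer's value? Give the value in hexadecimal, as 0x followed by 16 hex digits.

0xE2AA4A191F763A6B

In big-endian order the high byte comes first in memory.
The bytes are already most-significant first: 0xE2AA4A191F763A6B.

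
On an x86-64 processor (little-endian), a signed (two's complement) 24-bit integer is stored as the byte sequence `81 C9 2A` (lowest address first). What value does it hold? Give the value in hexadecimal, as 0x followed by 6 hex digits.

In little-endian order the low byte comes first in memory.
Reassemble most-significant byte first: 2A C9 81 → 0x2AC981.

0x2AC981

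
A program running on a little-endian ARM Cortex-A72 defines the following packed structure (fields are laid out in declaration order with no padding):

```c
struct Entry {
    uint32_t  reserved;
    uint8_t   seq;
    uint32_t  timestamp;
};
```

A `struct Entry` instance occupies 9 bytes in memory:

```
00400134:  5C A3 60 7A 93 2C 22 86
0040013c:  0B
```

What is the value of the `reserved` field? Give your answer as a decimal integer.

`reserved` is the first field, at byte offset 0, occupying 4 bytes.
Bytes at offsets 0..3: 5C A3 60 7A.
Little-endian: lowest address holds the least-significant byte.
Reassemble most-significant byte first: 7A 60 A3 5C → 0x7A60A35C.
0x7A60A35C = 2053153628.

2053153628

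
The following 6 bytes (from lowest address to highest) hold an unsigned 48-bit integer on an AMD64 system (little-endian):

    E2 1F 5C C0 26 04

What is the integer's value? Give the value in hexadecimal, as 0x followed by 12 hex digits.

In little-endian order the low byte comes first in memory.
Reassemble most-significant byte first: 04 26 C0 5C 1F E2 → 0x0426C05C1FE2.

0x0426C05C1FE2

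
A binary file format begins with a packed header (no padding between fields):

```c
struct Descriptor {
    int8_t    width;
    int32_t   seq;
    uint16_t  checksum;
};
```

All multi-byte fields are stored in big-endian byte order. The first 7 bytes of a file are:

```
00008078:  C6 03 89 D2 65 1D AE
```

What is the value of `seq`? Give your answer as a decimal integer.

59363941

`seq` follows `width` (1 byte), so it starts at byte offset 1 and occupies 4 bytes.
Bytes at offsets 1..4: 03 89 D2 65.
Big-endian stores the most-significant byte at the lowest address.
The bytes are already most-significant first: 0x0389D265.
0x0389D265 = 59363941.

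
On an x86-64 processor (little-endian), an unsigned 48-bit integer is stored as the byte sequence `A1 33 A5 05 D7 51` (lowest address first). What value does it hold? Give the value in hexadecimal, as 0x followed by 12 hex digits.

In little-endian order the low byte comes first in memory.
Reassemble most-significant byte first: 51 D7 05 A5 33 A1 → 0x51D705A533A1.

0x51D705A533A1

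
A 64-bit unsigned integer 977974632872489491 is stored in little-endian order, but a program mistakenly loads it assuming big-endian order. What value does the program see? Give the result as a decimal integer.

977974632872489491 in 64-bit hexadecimal is 0x0D9276BF3FB53213.
Stored little-endian, the bytes at ascending addresses are 13 32 B5 3F BF 76 92 0D.
Read back as big-endian, the last byte is least significant, giving 0x1332B53FBF76920D.
0x1332B53FBF76920D = 1383367320955949581.

1383367320955949581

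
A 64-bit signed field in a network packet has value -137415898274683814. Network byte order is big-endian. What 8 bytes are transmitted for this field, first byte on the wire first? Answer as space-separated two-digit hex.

Two's complement of -137415898274683814 in 64 bits: 137415898274683814 = 0x01E833080B275BA6; invert → 0xFE17CCF7F4D8A459; add 1 → 0xFE17CCF7F4D8A45A.
Split into bytes (most-significant first): FE 17 CC F7 F4 D8 A4 5A.
Big-endian: lowest address holds the most-significant byte.
So the memory order matches the most-significant-first order: FE 17 CC F7 F4 D8 A4 5A.

FE 17 CC F7 F4 D8 A4 5A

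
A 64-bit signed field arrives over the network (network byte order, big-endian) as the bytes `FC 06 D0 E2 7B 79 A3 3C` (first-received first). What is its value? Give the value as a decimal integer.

-286311855138692292

Big-endian stores the most-significant byte at the lowest address.
The bytes are already most-significant first: 0xFC06D0E27B79A33C.
Top bit is set, so as a signed 64-bit value this is 0xFC06D0E27B79A33C − 2^64 = -286311855138692292.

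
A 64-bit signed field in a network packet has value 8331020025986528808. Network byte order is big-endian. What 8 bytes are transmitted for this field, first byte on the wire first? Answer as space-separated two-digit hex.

73 9D BA 92 F1 97 B6 28

8331020025986528808 in hexadecimal, padded to 64 bits, is 0x739DBA92F197B628.
Split into bytes (most-significant first): 73 9D BA 92 F1 97 B6 28.
Big-endian stores the most-significant byte at the lowest address.
So the memory order matches the most-significant-first order: 73 9D BA 92 F1 97 B6 28.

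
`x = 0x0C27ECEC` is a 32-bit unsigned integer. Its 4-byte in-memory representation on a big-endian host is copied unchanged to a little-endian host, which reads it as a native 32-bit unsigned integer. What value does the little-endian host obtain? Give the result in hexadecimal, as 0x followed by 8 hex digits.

0xECEC270C

Stored big-endian, the bytes at ascending addresses are 0C 27 EC EC.
Read back as little-endian, the first byte is least significant, giving 0xECEC270C.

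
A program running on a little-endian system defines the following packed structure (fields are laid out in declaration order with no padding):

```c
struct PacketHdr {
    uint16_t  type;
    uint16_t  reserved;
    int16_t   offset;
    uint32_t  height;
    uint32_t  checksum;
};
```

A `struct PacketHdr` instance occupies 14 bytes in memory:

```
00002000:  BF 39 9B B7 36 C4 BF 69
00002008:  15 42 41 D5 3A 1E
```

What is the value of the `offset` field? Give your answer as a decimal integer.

-15306

`offset` follows `type` (2 B), `reserved` (2 B), so it starts at offset 2 + 2 = 4 and occupies 2 bytes.
Bytes at offsets 4..5: 36 C4.
Little-endian: lowest address holds the least-significant byte.
Reassemble most-significant byte first: C4 36 → 0xC436.
Top bit is set, so as a signed 16-bit value this is 0xC436 − 2^16 = -15306.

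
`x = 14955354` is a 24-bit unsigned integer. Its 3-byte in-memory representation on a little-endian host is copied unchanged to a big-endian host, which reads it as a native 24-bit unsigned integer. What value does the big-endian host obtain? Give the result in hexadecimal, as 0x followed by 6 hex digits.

14955354 in 24-bit hexadecimal is 0xE4335A.
Stored little-endian, the bytes at ascending addresses are 5A 33 E4.
Read back as big-endian, the last byte is least significant, giving 0x5A33E4.

0x5A33E4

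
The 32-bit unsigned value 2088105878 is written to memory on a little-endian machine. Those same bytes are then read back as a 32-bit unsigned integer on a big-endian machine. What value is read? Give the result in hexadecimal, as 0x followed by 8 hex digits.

2088105878 in 32-bit hexadecimal is 0x7C75F796.
Stored little-endian, the bytes at ascending addresses are 96 F7 75 7C.
Read back as big-endian, the last byte is least significant, giving 0x96F7757C.

0x96F7757C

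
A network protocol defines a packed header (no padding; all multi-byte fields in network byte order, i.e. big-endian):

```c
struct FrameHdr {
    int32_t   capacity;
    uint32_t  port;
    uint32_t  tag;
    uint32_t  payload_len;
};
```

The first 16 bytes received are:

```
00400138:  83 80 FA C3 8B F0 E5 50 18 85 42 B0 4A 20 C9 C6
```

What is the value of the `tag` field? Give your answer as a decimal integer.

`tag` follows `capacity` (4 B), `port` (4 B), so it starts at offset 4 + 4 = 8 and occupies 4 bytes.
Bytes at offsets 8..11: 18 85 42 B0.
Big-endian stores the most-significant byte at the lowest address.
The bytes are already most-significant first: 0x188542B0.
0x188542B0 = 411386544.

411386544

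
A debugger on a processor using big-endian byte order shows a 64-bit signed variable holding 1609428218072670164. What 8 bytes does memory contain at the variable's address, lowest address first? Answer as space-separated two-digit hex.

1609428218072670164 in hexadecimal, padded to 64 bits, is 0x1655D66FEDB61FD4.
Split into bytes (most-significant first): 16 55 D6 6F ED B6 1F D4.
In big-endian order the high byte comes first in memory.
So the memory order matches the most-significant-first order: 16 55 D6 6F ED B6 1F D4.

16 55 D6 6F ED B6 1F D4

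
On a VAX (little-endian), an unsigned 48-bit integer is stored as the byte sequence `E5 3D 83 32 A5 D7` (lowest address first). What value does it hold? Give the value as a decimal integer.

In little-endian order the low byte comes first in memory.
Reassemble most-significant byte first: D7 A5 32 83 3D E5 → 0xD7A532833DE5.
0xD7A532833DE5 = 237104517037541.

237104517037541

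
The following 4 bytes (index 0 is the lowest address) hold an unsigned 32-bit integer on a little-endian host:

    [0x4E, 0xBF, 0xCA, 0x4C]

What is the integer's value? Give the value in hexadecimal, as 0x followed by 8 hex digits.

0x4CCABF4E

Little-endian: lowest address holds the least-significant byte.
Reassemble most-significant byte first: 4C CA BF 4E → 0x4CCABF4E.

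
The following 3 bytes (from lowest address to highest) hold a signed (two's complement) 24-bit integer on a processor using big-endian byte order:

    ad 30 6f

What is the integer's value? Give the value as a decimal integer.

In big-endian order the high byte comes first in memory.
The bytes are already most-significant first: 0xAD306F.
Top bit is set, so as a signed 24-bit value this is 0xAD306F − 2^24 = -5427089.

-5427089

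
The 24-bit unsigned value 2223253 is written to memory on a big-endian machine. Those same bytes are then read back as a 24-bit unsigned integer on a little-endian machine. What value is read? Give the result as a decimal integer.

2223253 in 24-bit hexadecimal is 0x21EC95.
Stored big-endian, the bytes at ascending addresses are 21 EC 95.
Read back as little-endian, the first byte is least significant, giving 0x95EC21.
0x95EC21 = 9825313.

9825313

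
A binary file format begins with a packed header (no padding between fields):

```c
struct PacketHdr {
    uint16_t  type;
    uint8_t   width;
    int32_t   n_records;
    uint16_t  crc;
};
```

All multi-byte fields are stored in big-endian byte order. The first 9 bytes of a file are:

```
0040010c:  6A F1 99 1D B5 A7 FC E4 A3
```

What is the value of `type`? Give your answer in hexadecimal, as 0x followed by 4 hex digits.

0x6AF1

`type` is the first field, at byte offset 0, occupying 2 bytes.
Bytes at offsets 0..1: 6A F1.
Big-endian stores the most-significant byte at the lowest address.
The bytes are already most-significant first: 0x6AF1.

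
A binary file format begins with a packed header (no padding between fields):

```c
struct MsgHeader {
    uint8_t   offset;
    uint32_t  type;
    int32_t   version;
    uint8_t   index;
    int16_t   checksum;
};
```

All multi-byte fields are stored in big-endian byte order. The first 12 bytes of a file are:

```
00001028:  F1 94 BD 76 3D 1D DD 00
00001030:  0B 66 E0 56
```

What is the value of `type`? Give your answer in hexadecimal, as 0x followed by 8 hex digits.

0x94BD763D

`type` follows `offset` (1 byte), so it starts at byte offset 1 and occupies 4 bytes.
Bytes at offsets 1..4: 94 BD 76 3D.
Big-endian stores the most-significant byte at the lowest address.
The bytes are already most-significant first: 0x94BD763D.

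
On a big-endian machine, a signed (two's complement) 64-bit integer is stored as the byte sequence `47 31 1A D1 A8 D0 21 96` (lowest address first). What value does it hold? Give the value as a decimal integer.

5129910938334405014

Big-endian stores the most-significant byte at the lowest address.
The bytes are already most-significant first: 0x47311AD1A8D02196.
0x47311AD1A8D02196 = 5129910938334405014.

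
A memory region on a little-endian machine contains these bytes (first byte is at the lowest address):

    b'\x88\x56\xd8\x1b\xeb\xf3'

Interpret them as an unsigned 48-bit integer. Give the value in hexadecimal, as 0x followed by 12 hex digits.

0xF3EB1BD85688

Little-endian stores the least-significant byte at the lowest address.
Reassemble most-significant byte first: F3 EB 1B D8 56 88 → 0xF3EB1BD85688.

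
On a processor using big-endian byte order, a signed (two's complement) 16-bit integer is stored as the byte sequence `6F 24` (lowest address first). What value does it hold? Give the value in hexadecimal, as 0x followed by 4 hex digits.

0x6F24

Big-endian stores the most-significant byte at the lowest address.
The bytes are already most-significant first: 0x6F24.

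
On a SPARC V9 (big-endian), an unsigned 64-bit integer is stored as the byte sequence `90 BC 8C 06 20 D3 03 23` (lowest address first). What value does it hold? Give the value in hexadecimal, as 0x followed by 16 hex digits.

0x90BC8C0620D30323

Big-endian stores the most-significant byte at the lowest address.
The bytes are already most-significant first: 0x90BC8C0620D30323.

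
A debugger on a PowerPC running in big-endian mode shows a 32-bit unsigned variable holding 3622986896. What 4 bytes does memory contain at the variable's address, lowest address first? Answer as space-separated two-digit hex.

D7 F2 64 90

3622986896 in hexadecimal, padded to 32 bits, is 0xD7F26490.
Split into bytes (most-significant first): D7 F2 64 90.
Big-endian stores the most-significant byte at the lowest address.
So the memory order matches the most-significant-first order: D7 F2 64 90.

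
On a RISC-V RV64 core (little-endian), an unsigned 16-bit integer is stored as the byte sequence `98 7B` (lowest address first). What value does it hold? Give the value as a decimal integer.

31640

Little-endian: lowest address holds the least-significant byte.
Reassemble most-significant byte first: 7B 98 → 0x7B98.
0x7B98 = 31640.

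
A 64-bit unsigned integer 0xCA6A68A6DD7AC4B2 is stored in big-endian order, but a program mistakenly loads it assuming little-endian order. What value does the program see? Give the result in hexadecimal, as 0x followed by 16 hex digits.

0xB2C47ADDA6686ACA

Stored big-endian, the bytes at ascending addresses are CA 6A 68 A6 DD 7A C4 B2.
Read back as little-endian, the first byte is least significant, giving 0xB2C47ADDA6686ACA.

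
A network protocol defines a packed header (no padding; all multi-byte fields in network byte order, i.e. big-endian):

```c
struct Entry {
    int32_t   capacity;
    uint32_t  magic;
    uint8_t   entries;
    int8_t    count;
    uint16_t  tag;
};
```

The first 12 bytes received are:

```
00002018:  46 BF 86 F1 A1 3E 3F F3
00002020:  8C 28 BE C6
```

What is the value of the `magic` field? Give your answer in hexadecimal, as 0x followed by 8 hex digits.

`magic` follows `capacity` (4 bytes), so it starts at byte offset 4 and occupies 4 bytes.
Bytes at offsets 4..7: A1 3E 3F F3.
Big-endian stores the most-significant byte at the lowest address.
The bytes are already most-significant first: 0xA13E3FF3.

0xA13E3FF3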